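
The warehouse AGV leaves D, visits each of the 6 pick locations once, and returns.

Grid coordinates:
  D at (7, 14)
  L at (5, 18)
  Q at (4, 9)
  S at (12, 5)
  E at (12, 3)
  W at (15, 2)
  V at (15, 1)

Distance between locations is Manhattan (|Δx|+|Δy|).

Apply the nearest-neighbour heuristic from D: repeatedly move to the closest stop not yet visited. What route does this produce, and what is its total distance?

D → [L:6 / Q:8 / S:14 / E:16 / W:20 / V:21] → L (6)
L → [Q:10 / S:20 / E:22 / W:26 / V:27] → Q (10)
Q → [S:12 / E:14 / W:18 / V:19] → S (12)
S → [E:2 / W:6 / V:7] → E (2)
E → [W:4 / V:5] → W (4)
W → [V:1] → V (1)
Return V→D: 21.
Total = 6 + 10 + 12 + 2 + 4 + 1 + 21 = 56.

56 along D → L → Q → S → E → W → V → D.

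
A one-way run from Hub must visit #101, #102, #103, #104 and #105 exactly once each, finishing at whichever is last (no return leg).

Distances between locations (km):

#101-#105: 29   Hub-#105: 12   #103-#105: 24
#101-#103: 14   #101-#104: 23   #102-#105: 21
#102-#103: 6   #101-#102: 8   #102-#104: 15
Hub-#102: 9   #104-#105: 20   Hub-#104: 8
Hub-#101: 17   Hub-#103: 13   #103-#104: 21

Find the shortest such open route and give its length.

There are 5! = 120 possible orderings.
Hub - #101 - #102 - #103 - #104 - #105: 17+8+6+21+20 = 72
Hub - #101 - #102 - #103 - #105 - #104: 17+8+6+24+20 = 75
Hub - #101 - #102 - #104 - #103 - #105: 17+8+15+21+24 = 85
Hub - #101 - #102 - #104 - #105 - #103: 17+8+15+20+24 = 84
Hub - #101 - #102 - #105 - #103 - #104: 17+8+21+24+21 = 91
Hub - #101 - #102 - #105 - #104 - #103: 17+8+21+20+21 = 87
Hub - #101 - #103 - #102 - #104 - #105: 17+14+6+15+20 = 72
Hub - #101 - #103 - #102 - #105 - #104: 17+14+6+21+20 = 78
Hub - #101 - #103 - #104 - #102 - #105: 17+14+21+15+21 = 88
Hub - #101 - #103 - #104 - #105 - #102: 17+14+21+20+21 = 93
Hub - #101 - #103 - #105 - #102 - #104: 17+14+24+21+15 = 91
Hub - #101 - #103 - #105 - #104 - #102: 17+14+24+20+15 = 90
Hub - #101 - #104 - #102 - #103 - #105: 17+23+15+6+24 = 85
Hub - #101 - #104 - #102 - #105 - #103: 17+23+15+21+24 = 100
… (106 more)
Hub - #104 - #105 - #103 - #102 - #101: 8+20+24+6+8 = 66  ← best
The minimum is 66.
One shortest path: Hub → #104 → #105 → #103 → #102 → #101.

Minimum one-way distance = 66 km.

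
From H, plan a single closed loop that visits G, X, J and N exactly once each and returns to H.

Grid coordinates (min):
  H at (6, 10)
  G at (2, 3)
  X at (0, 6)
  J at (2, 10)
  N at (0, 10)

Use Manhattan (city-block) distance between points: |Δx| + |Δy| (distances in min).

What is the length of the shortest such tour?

Shortest round trip = 26 min.

H → G → X → J → N → H: 11+5+6+2+6 = 30
H → G → X → N → J → H: 11+5+4+2+4 = 26
H → G → J → X → N → H: 11+7+6+4+6 = 34
H → G → J → N → X → H: 11+7+2+4+10 = 34
H → G → N → X → J → H: 11+9+4+6+4 = 34
H → G → N → J → X → H: 11+9+2+6+10 = 38
H → X → G → J → N → H: 10+5+7+2+6 = 30
H → X → G → N → J → H: 10+5+9+2+4 = 30
H → X → J → G → N → H: 10+6+7+9+6 = 38
H → X → N → G → J → H: 10+4+9+7+4 = 34
H → J → G → X → N → H: 4+7+5+4+6 = 26
H → J → X → G → N → H: 4+6+5+9+6 = 30
The minimum is 26.
One optimal route: H → G → X → N → J → H (or its reverse).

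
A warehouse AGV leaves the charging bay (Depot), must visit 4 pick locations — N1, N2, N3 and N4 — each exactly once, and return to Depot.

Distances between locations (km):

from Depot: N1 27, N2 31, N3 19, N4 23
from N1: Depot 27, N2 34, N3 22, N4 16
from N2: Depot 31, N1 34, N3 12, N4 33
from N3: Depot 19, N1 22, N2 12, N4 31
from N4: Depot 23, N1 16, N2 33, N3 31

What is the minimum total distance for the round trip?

104 km — the shortest possible round trip.

With 4 stops there are 4!/2 = 12 distinct round trips (a route and its reverse cost the same).
Depot → N1 → N2 → N3 → N4 → Depot: 27+34+12+31+23 = 127
Depot → N1 → N2 → N4 → N3 → Depot: 27+34+33+31+19 = 144
Depot → N1 → N3 → N2 → N4 → Depot: 27+22+12+33+23 = 117
Depot → N1 → N3 → N4 → N2 → Depot: 27+22+31+33+31 = 144
Depot → N1 → N4 → N2 → N3 → Depot: 27+16+33+12+19 = 107
Depot → N1 → N4 → N3 → N2 → Depot: 27+16+31+12+31 = 117
Depot → N2 → N1 → N3 → N4 → Depot: 31+34+22+31+23 = 141
Depot → N2 → N1 → N4 → N3 → Depot: 31+34+16+31+19 = 131
Depot → N2 → N3 → N1 → N4 → Depot: 31+12+22+16+23 = 104
Depot → N2 → N4 → N1 → N3 → Depot: 31+33+16+22+19 = 121
Depot → N3 → N1 → N2 → N4 → Depot: 19+22+34+33+23 = 131
Depot → N3 → N2 → N1 → N4 → Depot: 19+12+34+16+23 = 104
The minimum is 104.
One optimal route: Depot → N2 → N3 → N1 → N4 → Depot (or its reverse).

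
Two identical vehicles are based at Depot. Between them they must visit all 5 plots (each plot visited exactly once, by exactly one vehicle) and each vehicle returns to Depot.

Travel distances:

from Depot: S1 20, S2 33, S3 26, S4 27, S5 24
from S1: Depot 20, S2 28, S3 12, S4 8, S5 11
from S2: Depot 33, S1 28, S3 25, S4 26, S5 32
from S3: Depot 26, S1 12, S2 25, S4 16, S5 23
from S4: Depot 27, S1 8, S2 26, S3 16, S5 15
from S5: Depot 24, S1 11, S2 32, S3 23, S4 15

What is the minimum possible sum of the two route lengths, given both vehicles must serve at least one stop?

Check every non-empty split of the stops between the two vehicles; for each half take its own optimal tour:
  {S1} + {S2, S3, S4, S5}: 40 + 113 = 153
  {S2} + {S1, S3, S4, S5}: 66 + 85 = 151
  {S1, S2} + {S3, S4, S5}: 81 + 81 = 162
  {S3} + {S1, S2, S4, S5}: 52 + 102 = 154
  {S1, S3} + {S2, S4, S5}: 58 + 98 = 156
  {S2, S3} + {S1, S4, S5}: 84 + 67 = 151
  … (15 splits in total)
  {S1, S2, S3, S4} + {S5}: 102 + 48 = 150  ← best
Best: vehicle 1 Depot → S1 → S4 → S3 → S2 → Depot = 102; vehicle 2 Depot → S5 → Depot = 48; combined 150.

Minimum combined distance: 150.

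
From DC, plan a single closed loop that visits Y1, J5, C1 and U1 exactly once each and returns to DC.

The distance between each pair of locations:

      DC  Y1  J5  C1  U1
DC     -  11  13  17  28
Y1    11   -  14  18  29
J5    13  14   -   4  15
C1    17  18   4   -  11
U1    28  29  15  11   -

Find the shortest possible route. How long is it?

Minimum total distance: 68.

There are 12 distinct closed tours to check (reversals are equivalent).
DC → Y1 → J5 → C1 → U1 → DC: 11+14+4+11+28 = 68
DC → Y1 → J5 → U1 → C1 → DC: 11+14+15+11+17 = 68
DC → Y1 → C1 → J5 → U1 → DC: 11+18+4+15+28 = 76
DC → Y1 → C1 → U1 → J5 → DC: 11+18+11+15+13 = 68
DC → Y1 → U1 → J5 → C1 → DC: 11+29+15+4+17 = 76
DC → Y1 → U1 → C1 → J5 → DC: 11+29+11+4+13 = 68
DC → J5 → Y1 → C1 → U1 → DC: 13+14+18+11+28 = 84
DC → J5 → Y1 → U1 → C1 → DC: 13+14+29+11+17 = 84
DC → J5 → C1 → Y1 → U1 → DC: 13+4+18+29+28 = 92
DC → J5 → U1 → Y1 → C1 → DC: 13+15+29+18+17 = 92
DC → C1 → Y1 → J5 → U1 → DC: 17+18+14+15+28 = 92
DC → C1 → J5 → Y1 → U1 → DC: 17+4+14+29+28 = 92
The minimum is 68.
One optimal route: DC → Y1 → J5 → C1 → U1 → DC (or its reverse).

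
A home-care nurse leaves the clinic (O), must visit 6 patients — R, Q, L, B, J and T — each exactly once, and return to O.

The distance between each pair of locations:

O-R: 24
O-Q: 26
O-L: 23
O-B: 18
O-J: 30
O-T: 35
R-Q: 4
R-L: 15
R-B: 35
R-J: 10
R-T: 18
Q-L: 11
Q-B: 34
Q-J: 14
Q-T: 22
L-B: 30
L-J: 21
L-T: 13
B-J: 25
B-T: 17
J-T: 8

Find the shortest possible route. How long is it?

Minimum total distance: 91.

With 6 stops there are 6!/2 = 360 distinct round trips (a route and its reverse cost the same).
O → R → Q → L → B → J → T → O: 24+4+11+30+25+8+35 = 137
O → R → Q → L → B → T → J → O: 24+4+11+30+17+8+30 = 124
O → R → Q → L → J → B → T → O: 24+4+11+21+25+17+35 = 137
O → R → Q → L → J → T → B → O: 24+4+11+21+8+17+18 = 103
O → R → Q → L → T → B → J → O: 24+4+11+13+17+25+30 = 124
O → R → Q → L → T → J → B → O: 24+4+11+13+8+25+18 = 103
O → R → Q → B → L → J → T → O: 24+4+34+30+21+8+35 = 156
O → R → Q → B → L → T → J → O: 24+4+34+30+13+8+30 = 143
… (352 more)
O → L → Q → R → J → T → B → O: 23+11+4+10+8+17+18 = 91  ← best
The minimum is 91.
One optimal route: O → L → Q → R → J → T → B → O (or its reverse).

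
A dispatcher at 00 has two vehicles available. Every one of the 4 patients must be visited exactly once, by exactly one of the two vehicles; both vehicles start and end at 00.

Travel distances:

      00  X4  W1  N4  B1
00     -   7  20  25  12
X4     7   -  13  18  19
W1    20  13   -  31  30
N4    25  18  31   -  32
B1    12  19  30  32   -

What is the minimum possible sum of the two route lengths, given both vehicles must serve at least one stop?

Minimum combined distance: 100.

Try each way of splitting the stops between the two vehicles (each non-empty) and, for each split, find the best tour for each vehicle:
  {X4} + {W1, N4, B1}: 14 + 95 = 109
  {W1} + {X4, N4, B1}: 40 + 69 = 109
  {X4, W1} + {N4, B1}: 40 + 69 = 109
  {N4} + {X4, W1, B1}: 50 + 62 = 112
  {X4, N4} + {W1, B1}: 50 + 62 = 112
  {W1, N4} + {X4, B1}: 76 + 38 = 114
  … (7 splits in total)
  {X4, W1, N4} + {B1}: 76 + 24 = 100  ← best
Best: vehicle 1 00 → X4 → W1 → N4 → 00 = 76; vehicle 2 00 → B1 → 00 = 24; combined 100.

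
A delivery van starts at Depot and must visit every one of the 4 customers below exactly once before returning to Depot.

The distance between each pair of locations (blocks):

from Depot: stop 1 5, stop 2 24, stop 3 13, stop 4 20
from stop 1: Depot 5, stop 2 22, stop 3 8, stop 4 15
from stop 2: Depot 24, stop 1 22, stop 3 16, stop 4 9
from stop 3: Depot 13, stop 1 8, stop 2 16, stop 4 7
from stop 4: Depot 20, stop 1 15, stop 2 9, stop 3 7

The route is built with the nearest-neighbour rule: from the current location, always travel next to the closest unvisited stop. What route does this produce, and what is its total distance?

From Depot: distances to unvisited — stop 1=5, stop 3=13, stop 4=20, stop 2=24. Nearest is stop 1 (5).
From stop 1: distances to unvisited — stop 3=8, stop 4=15, stop 2=22. Nearest is stop 3 (8).
From stop 3: distances to unvisited — stop 4=7, stop 2=16. Nearest is stop 4 (7).
From stop 4: distances to unvisited — stop 2=9. Nearest is stop 2 (9).
Return stop 2→Depot: 24.
Total = 5 + 8 + 7 + 9 + 24 = 53.

Total distance 53 blocks via the nearest-neighbour route Depot → stop 1 → stop 3 → stop 4 → stop 2 → Depot.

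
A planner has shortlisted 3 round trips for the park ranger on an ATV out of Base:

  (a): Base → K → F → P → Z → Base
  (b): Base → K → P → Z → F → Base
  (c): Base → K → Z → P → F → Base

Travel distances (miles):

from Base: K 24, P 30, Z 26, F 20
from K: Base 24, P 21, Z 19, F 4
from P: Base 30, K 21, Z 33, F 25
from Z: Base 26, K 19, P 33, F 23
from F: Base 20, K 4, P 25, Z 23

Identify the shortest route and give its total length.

(a): 24 + 4 + 25 + 33 + 26 = 112
(b): 24 + 21 + 33 + 23 + 20 = 121
(c): 24 + 19 + 33 + 25 + 20 = 121

112 miles — (a) is the shortest.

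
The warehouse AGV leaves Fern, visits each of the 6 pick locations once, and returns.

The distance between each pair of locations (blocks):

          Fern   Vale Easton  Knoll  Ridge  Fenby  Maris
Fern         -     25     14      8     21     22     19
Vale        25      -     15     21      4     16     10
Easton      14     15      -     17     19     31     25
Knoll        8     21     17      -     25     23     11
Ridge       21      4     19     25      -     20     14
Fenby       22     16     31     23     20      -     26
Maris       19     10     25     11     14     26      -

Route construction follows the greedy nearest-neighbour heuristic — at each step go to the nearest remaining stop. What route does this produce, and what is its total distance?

Total distance 105 blocks via the nearest-neighbour route Fern → Knoll → Maris → Vale → Ridge → Easton → Fenby → Fern.

Fern → [Knoll:8 / Easton:14 / Maris:19 / Ridge:21 / Fenby:22 / Vale:25] → Knoll (8)
Knoll → [Maris:11 / Easton:17 / Vale:21 / Fenby:23 / Ridge:25] → Maris (11)
Maris → [Vale:10 / Ridge:14 / Easton:25 / Fenby:26] → Vale (10)
Vale → [Ridge:4 / Easton:15 / Fenby:16] → Ridge (4)
Ridge → [Easton:19 / Fenby:20] → Easton (19)
Easton → [Fenby:31] → Fenby (31)
Return Fenby→Fern: 22.
Total = 8 + 11 + 10 + 4 + 19 + 31 + 22 = 105.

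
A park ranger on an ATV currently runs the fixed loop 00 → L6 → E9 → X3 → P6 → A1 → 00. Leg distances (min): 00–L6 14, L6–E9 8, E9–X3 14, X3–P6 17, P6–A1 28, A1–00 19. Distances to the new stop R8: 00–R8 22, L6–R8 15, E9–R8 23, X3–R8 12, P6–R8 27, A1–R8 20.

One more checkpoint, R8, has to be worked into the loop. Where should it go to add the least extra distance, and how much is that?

Insertion cost between consecutive stops i–j is d(i,R8) + d(R8,j) − d(i,j):
  between 00 and L6: 22 + 15 − 14 = 23
  between L6 and E9: 15 + 23 − 8 = 30
  between E9 and X3: 23 + 12 − 14 = 21
  between X3 and P6: 12 + 27 − 17 = 22
  between P6 and A1: 27 + 20 − 28 = 19
  between A1 and 00: 20 + 22 − 19 = 23
Cheapest insertion is between P6 and A1, adding 19.
New total = 100 + 19 = 119.

Adding 19 min by placing R8 on the P6–A1 leg.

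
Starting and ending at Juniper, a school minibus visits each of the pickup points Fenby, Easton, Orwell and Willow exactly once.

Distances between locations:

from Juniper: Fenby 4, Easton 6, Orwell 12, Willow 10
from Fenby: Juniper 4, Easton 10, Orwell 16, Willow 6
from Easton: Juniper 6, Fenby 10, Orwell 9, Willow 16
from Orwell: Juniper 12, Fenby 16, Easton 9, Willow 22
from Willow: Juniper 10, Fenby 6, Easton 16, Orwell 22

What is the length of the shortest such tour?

With 4 stops there are 4!/2 = 12 distinct round trips (a route and its reverse cost the same).
Juniper - Fenby - Easton - Orwell - Willow - Juniper: 4+10+9+22+10 = 55
Juniper - Fenby - Easton - Willow - Orwell - Juniper: 4+10+16+22+12 = 64
Juniper - Fenby - Orwell - Easton - Willow - Juniper: 4+16+9+16+10 = 55
Juniper - Fenby - Orwell - Willow - Easton - Juniper: 4+16+22+16+6 = 64
Juniper - Fenby - Willow - Easton - Orwell - Juniper: 4+6+16+9+12 = 47
Juniper - Fenby - Willow - Orwell - Easton - Juniper: 4+6+22+9+6 = 47
Juniper - Easton - Fenby - Orwell - Willow - Juniper: 6+10+16+22+10 = 64
Juniper - Easton - Fenby - Willow - Orwell - Juniper: 6+10+6+22+12 = 56
Juniper - Easton - Orwell - Fenby - Willow - Juniper: 6+9+16+6+10 = 47
Juniper - Easton - Willow - Fenby - Orwell - Juniper: 6+16+6+16+12 = 56
Juniper - Orwell - Fenby - Easton - Willow - Juniper: 12+16+10+16+10 = 64
Juniper - Orwell - Easton - Fenby - Willow - Juniper: 12+9+10+6+10 = 47
The minimum is 47.
One optimal route: Juniper → Fenby → Willow → Easton → Orwell → Juniper (or its reverse).

47 — the shortest possible round trip.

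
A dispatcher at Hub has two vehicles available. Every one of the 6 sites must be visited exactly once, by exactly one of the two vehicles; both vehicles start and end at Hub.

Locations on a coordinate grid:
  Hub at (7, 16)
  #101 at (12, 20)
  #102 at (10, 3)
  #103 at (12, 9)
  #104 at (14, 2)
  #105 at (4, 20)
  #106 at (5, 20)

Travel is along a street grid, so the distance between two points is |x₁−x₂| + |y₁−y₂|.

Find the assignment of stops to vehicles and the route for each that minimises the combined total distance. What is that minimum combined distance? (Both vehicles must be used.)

There are 2^5 − 1 = 31 ways to divide the 6 stops into two non-empty groups. For each, the best each vehicle can do is its own shortest tour through its group:
  {#101} + {#102, #103, #104, #105, #106}: 18 + 56 = 74
  {#102} + {#101, #103, #104, #105, #106}: 32 + 56 = 88
  {#101, #102} + {#103, #104, #105, #106}: 44 + 56 = 100
  {#103} + {#101, #102, #104, #105, #106}: 24 + 56 = 80
  {#101, #103} + {#102, #104, #105, #106}: 32 + 56 = 88
  {#102, #103} + {#101, #104, #105, #106}: 36 + 56 = 92
  … (31 splits in total)
  {#101, #102, #103, #104} + {#105, #106}: 50 + 14 = 64  ← best
Best: vehicle 1 Hub → #101 → #103 → #104 → #102 → Hub = 50; vehicle 2 Hub → #105 → #106 → Hub = 14; combined 64.

64 — the smallest possible combined total.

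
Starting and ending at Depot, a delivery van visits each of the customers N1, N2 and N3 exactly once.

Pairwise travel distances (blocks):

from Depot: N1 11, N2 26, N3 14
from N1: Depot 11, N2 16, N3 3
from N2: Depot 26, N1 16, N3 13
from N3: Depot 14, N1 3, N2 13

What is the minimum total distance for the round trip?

There are 3 distinct closed tours to check (reversals are equivalent).
Depot - N1 - N2 - N3 - Depot: 11+16+13+14 = 54
Depot - N1 - N3 - N2 - Depot: 11+3+13+26 = 53
Depot - N2 - N1 - N3 - Depot: 26+16+3+14 = 59
The minimum is 53.
One optimal route: Depot → N1 → N3 → N2 → Depot (or its reverse).

Minimum total distance: 53 blocks.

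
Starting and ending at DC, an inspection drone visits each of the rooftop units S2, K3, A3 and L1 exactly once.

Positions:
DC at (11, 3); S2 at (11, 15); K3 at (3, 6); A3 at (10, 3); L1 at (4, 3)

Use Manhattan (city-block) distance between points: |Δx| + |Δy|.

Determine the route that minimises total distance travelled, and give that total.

With 4 stops there are 4!/2 = 12 distinct round trips (a route and its reverse cost the same).
DC - S2 - K3 - A3 - L1 - DC: 12+17+10+6+7 = 52
DC - S2 - K3 - L1 - A3 - DC: 12+17+4+6+1 = 40
DC - S2 - A3 - K3 - L1 - DC: 12+13+10+4+7 = 46
DC - S2 - A3 - L1 - K3 - DC: 12+13+6+4+11 = 46
DC - S2 - L1 - K3 - A3 - DC: 12+19+4+10+1 = 46
DC - S2 - L1 - A3 - K3 - DC: 12+19+6+10+11 = 58
DC - K3 - S2 - A3 - L1 - DC: 11+17+13+6+7 = 54
DC - K3 - S2 - L1 - A3 - DC: 11+17+19+6+1 = 54
DC - K3 - A3 - S2 - L1 - DC: 11+10+13+19+7 = 60
DC - K3 - L1 - S2 - A3 - DC: 11+4+19+13+1 = 48
DC - A3 - S2 - K3 - L1 - DC: 1+13+17+4+7 = 42
DC - A3 - K3 - S2 - L1 - DC: 1+10+17+19+7 = 54
The minimum is 40.
One optimal route: DC → S2 → K3 → L1 → A3 → DC (or its reverse).

Shortest round trip = 40.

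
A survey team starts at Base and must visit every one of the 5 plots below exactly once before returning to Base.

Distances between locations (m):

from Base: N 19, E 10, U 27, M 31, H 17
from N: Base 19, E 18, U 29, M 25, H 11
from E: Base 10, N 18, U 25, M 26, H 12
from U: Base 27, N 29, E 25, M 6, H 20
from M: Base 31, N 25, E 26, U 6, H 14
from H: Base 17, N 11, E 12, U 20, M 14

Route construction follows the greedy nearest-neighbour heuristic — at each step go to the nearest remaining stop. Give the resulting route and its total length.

Base → [E:10 / H:17 / N:19 / U:27 / M:31] → E (10)
E → [H:12 / N:18 / U:25 / M:26] → H (12)
H → [N:11 / M:14 / U:20] → N (11)
N → [M:25 / U:29] → M (25)
M → [U:6] → U (6)
Return U→Base: 27.
Total = 10 + 12 + 11 + 25 + 6 + 27 = 91.

91 m along Base → E → H → N → M → U → Base.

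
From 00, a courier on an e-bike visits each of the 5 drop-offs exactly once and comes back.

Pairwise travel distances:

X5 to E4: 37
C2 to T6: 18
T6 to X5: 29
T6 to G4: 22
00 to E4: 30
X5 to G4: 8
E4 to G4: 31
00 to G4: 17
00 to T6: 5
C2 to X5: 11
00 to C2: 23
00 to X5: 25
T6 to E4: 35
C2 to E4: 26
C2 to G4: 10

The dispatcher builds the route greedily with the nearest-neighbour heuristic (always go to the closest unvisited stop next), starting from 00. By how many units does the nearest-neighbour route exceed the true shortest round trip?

Excess over optimum: 6.

From 00: T6=5, G4=17, C2=23, X5=25, E4=30 → choose T6 (5).
From T6: C2=18, G4=22, X5=29, E4=35 → choose C2 (18).
From C2: G4=10, X5=11, E4=26 → choose G4 (10).
From G4: X5=8, E4=31 → choose X5 (8).
From X5: E4=37 → choose E4 (37).
NN route 00 → T6 → C2 → G4 → X5 → E4 → 00 costs 108.
Optimal: 00 → T6 → E4 → C2 → X5 → G4 → 00 costs 102 (by enumerating all 60 distinct tours).
Excess = 108 − 102 = 6.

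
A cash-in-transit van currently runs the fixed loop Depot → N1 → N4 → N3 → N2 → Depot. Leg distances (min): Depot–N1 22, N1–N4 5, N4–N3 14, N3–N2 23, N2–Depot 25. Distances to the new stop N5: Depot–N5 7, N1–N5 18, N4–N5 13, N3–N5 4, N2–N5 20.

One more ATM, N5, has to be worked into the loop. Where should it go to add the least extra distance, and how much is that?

+1 min — insert N5 between N3 and N2.

Insertion cost between consecutive stops i–j is d(i,N5) + d(N5,j) − d(i,j):
  between Depot and N1: 7 + 18 − 22 = 3
  between N1 and N4: 18 + 13 − 5 = 26
  between N4 and N3: 13 + 4 − 14 = 3
  between N3 and N2: 4 + 20 − 23 = 1
  between N2 and Depot: 20 + 7 − 25 = 2
Cheapest insertion is between N3 and N2, adding 1.
New total = 89 + 1 = 90.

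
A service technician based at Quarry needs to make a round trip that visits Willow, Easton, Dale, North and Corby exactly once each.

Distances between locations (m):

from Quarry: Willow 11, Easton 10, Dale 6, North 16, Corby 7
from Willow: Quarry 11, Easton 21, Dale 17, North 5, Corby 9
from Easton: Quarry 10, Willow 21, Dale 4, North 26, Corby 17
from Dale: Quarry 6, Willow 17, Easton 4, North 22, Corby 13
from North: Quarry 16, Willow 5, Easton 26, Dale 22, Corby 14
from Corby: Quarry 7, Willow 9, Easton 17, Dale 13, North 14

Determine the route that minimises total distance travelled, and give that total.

Minimum total distance: 57 m.

Quarry → Willow → Easton → Dale → North → Corby → Quarry: 11+21+4+22+14+7 = 79
Quarry → Willow → Easton → Dale → Corby → North → Quarry: 11+21+4+13+14+16 = 79
Quarry → Willow → Easton → North → Dale → Corby → Quarry: 11+21+26+22+13+7 = 100
Quarry → Willow → Easton → North → Corby → Dale → Quarry: 11+21+26+14+13+6 = 91
Quarry → Willow → Easton → Corby → Dale → North → Quarry: 11+21+17+13+22+16 = 100
Quarry → Willow → Easton → Corby → North → Dale → Quarry: 11+21+17+14+22+6 = 91
Quarry → Willow → Dale → Easton → North → Corby → Quarry: 11+17+4+26+14+7 = 79
Quarry → Willow → Dale → Easton → Corby → North → Quarry: 11+17+4+17+14+16 = 79
Quarry → Willow → Dale → North → Easton → Corby → Quarry: 11+17+22+26+17+7 = 100
Quarry → Willow → Dale → North → Corby → Easton → Quarry: 11+17+22+14+17+10 = 91
Quarry → Willow → Dale → Corby → Easton → North → Quarry: 11+17+13+17+26+16 = 100
Quarry → Willow → Dale → Corby → North → Easton → Quarry: 11+17+13+14+26+10 = 91
Quarry → Willow → North → Easton → Dale → Corby → Quarry: 11+5+26+4+13+7 = 66
Quarry → Willow → North → Easton → Corby → Dale → Quarry: 11+5+26+17+13+6 = 78
… (46 more)
Quarry → Willow → North → Corby → Easton → Dale → Quarry: 11+5+14+17+4+6 = 57  ← best
The minimum is 57.
One optimal route: Quarry → Willow → North → Corby → Easton → Dale → Quarry (or its reverse).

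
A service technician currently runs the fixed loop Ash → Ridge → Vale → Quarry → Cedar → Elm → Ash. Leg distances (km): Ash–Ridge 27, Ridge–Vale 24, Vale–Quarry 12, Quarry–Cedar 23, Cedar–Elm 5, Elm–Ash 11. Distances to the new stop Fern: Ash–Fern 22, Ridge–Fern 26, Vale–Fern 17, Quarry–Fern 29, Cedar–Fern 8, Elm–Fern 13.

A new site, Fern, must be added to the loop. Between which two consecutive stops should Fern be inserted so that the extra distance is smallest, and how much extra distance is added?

+14 km — insert Fern between Quarry and Cedar.

Insertion cost between consecutive stops i–j is d(i,Fern) + d(Fern,j) − d(i,j):
  between Ash and Ridge: 22 + 26 − 27 = 21
  between Ridge and Vale: 26 + 17 − 24 = 19
  between Vale and Quarry: 17 + 29 − 12 = 34
  between Quarry and Cedar: 29 + 8 − 23 = 14
  between Cedar and Elm: 8 + 13 − 5 = 16
  between Elm and Ash: 13 + 22 − 11 = 24
Cheapest insertion is between Quarry and Cedar, adding 14.
New total = 102 + 14 = 116.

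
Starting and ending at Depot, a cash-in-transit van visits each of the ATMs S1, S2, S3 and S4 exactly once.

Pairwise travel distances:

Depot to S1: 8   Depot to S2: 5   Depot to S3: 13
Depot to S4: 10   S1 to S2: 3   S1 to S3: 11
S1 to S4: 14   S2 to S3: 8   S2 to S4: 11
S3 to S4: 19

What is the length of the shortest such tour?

Shortest round trip = 48.

Depot - S1 - S2 - S3 - S4 - Depot: 8+3+8+19+10 = 48
Depot - S1 - S2 - S4 - S3 - Depot: 8+3+11+19+13 = 54
Depot - S1 - S3 - S2 - S4 - Depot: 8+11+8+11+10 = 48
Depot - S1 - S3 - S4 - S2 - Depot: 8+11+19+11+5 = 54
Depot - S1 - S4 - S2 - S3 - Depot: 8+14+11+8+13 = 54
Depot - S1 - S4 - S3 - S2 - Depot: 8+14+19+8+5 = 54
Depot - S2 - S1 - S3 - S4 - Depot: 5+3+11+19+10 = 48
Depot - S2 - S1 - S4 - S3 - Depot: 5+3+14+19+13 = 54
Depot - S2 - S3 - S1 - S4 - Depot: 5+8+11+14+10 = 48
Depot - S2 - S4 - S1 - S3 - Depot: 5+11+14+11+13 = 54
Depot - S3 - S1 - S2 - S4 - Depot: 13+11+3+11+10 = 48
Depot - S3 - S2 - S1 - S4 - Depot: 13+8+3+14+10 = 48
The minimum is 48.
One optimal route: Depot → S1 → S2 → S3 → S4 → Depot (or its reverse).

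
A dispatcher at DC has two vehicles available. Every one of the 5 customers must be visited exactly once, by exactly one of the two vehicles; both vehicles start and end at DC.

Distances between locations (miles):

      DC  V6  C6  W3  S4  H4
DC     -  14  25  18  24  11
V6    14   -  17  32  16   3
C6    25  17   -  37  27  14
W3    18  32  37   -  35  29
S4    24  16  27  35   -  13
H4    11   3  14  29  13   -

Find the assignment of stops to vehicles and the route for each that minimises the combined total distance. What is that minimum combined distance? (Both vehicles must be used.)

Check every non-empty split of the stops between the two vehicles; for each half take its own optimal tour:
  {V6} + {C6, W3, S4, H4}: 28 + 105 = 133
  {C6} + {V6, W3, S4, H4}: 50 + 83 = 133
  {V6, C6} + {W3, S4, H4}: 56 + 77 = 133
  {W3} + {V6, C6, S4, H4}: 36 + 82 = 118
  {V6, W3} + {C6, S4, H4}: 64 + 76 = 140
  {C6, W3} + {V6, S4, H4}: 80 + 54 = 134
  … (15 splits in total)
Best: vehicle 1 DC → W3 → DC = 36; vehicle 2 DC → V6 → C6 → S4 → H4 → DC = 82; combined 118.

118 miles — the smallest possible combined total.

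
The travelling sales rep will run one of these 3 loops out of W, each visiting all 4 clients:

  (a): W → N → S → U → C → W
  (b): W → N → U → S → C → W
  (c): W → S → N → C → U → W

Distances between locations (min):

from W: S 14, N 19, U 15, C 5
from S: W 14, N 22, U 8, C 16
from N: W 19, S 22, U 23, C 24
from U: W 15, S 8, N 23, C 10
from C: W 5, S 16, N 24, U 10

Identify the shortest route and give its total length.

Shortest is (a), total 64 min.

(a): 19 + 22 + 8 + 10 + 5 = 64
(b): 19 + 23 + 8 + 16 + 5 = 71
(c): 14 + 22 + 24 + 10 + 15 = 85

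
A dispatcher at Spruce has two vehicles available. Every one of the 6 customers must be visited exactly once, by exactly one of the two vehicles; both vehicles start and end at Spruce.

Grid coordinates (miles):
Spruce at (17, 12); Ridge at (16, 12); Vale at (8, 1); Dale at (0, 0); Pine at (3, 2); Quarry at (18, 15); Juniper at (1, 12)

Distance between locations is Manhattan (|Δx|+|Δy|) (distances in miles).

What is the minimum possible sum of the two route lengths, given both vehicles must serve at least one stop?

There are 2^5 − 1 = 31 ways to divide the 6 stops into two non-empty groups. For each, the best each vehicle can do is its own shortest tour through its group:
  {Ridge} + {Vale, Dale, Pine, Quarry, Juniper}: 2 + 68 = 70
  {Vale} + {Ridge, Dale, Pine, Quarry, Juniper}: 40 + 66 = 106
  {Ridge, Vale} + {Dale, Pine, Quarry, Juniper}: 40 + 66 = 106
  {Dale} + {Ridge, Vale, Pine, Quarry, Juniper}: 58 + 62 = 120
  {Ridge, Dale} + {Vale, Pine, Quarry, Juniper}: 58 + 62 = 120
  {Vale, Dale} + {Ridge, Pine, Quarry, Juniper}: 58 + 60 = 118
  … (31 splits in total)
  {Quarry} + {Ridge, Vale, Dale, Pine, Juniper}: 8 + 60 = 68  ← best
Best: vehicle 1 Spruce → Quarry → Spruce = 8; vehicle 2 Spruce → Ridge → Vale → Pine → Dale → Juniper → Spruce = 60; combined 68.

68 miles — the smallest possible combined total.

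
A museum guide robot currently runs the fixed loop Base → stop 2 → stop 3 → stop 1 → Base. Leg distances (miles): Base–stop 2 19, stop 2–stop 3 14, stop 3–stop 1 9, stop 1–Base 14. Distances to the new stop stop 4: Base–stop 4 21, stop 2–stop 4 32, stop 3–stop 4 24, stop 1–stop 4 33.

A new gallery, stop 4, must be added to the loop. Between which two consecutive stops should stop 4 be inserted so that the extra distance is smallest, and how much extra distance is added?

Insertion cost between consecutive stops i–j is d(i,stop 4) + d(stop 4,j) − d(i,j):
  between Base and stop 2: 21 + 32 − 19 = 34
  between stop 2 and stop 3: 32 + 24 − 14 = 42
  between stop 3 and stop 1: 24 + 33 − 9 = 48
  between stop 1 and Base: 33 + 21 − 14 = 40
Cheapest insertion is between Base and stop 2, adding 34.
New total = 56 + 34 = 90.

Adding 34 miles by placing stop 4 on the Base–stop 2 leg.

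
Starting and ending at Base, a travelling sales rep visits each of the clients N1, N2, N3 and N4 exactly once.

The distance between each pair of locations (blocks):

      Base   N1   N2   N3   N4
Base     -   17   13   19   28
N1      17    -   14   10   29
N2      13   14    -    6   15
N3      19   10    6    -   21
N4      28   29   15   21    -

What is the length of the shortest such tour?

There are 12 distinct closed tours to check (reversals are equivalent).
Base → N1 → N2 → N3 → N4 → Base: 17+14+6+21+28 = 86
Base → N1 → N2 → N4 → N3 → Base: 17+14+15+21+19 = 86
Base → N1 → N3 → N2 → N4 → Base: 17+10+6+15+28 = 76
Base → N1 → N3 → N4 → N2 → Base: 17+10+21+15+13 = 76
Base → N1 → N4 → N2 → N3 → Base: 17+29+15+6+19 = 86
Base → N1 → N4 → N3 → N2 → Base: 17+29+21+6+13 = 86
Base → N2 → N1 → N3 → N4 → Base: 13+14+10+21+28 = 86
Base → N2 → N1 → N4 → N3 → Base: 13+14+29+21+19 = 96
Base → N2 → N3 → N1 → N4 → Base: 13+6+10+29+28 = 86
Base → N2 → N4 → N1 → N3 → Base: 13+15+29+10+19 = 86
Base → N3 → N1 → N2 → N4 → Base: 19+10+14+15+28 = 86
Base → N3 → N2 → N1 → N4 → Base: 19+6+14+29+28 = 96
The minimum is 76.
One optimal route: Base → N1 → N3 → N2 → N4 → Base (or its reverse).

Minimum total distance: 76 blocks.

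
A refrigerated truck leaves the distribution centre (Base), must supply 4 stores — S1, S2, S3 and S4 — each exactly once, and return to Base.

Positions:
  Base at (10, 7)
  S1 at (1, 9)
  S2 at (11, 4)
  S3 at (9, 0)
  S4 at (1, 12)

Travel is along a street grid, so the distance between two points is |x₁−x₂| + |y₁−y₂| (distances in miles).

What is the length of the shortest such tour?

44 miles — the shortest possible round trip.

There are 12 distinct closed tours to check (reversals are equivalent).
Base-S1-S2-S3-S4-Base: 11+15+6+20+14 = 66
Base-S1-S2-S4-S3-Base: 11+15+18+20+8 = 72
Base-S1-S3-S2-S4-Base: 11+17+6+18+14 = 66
Base-S1-S3-S4-S2-Base: 11+17+20+18+4 = 70
Base-S1-S4-S2-S3-Base: 11+3+18+6+8 = 46
Base-S1-S4-S3-S2-Base: 11+3+20+6+4 = 44
Base-S2-S1-S3-S4-Base: 4+15+17+20+14 = 70
Base-S2-S1-S4-S3-Base: 4+15+3+20+8 = 50
Base-S2-S3-S1-S4-Base: 4+6+17+3+14 = 44
Base-S2-S4-S1-S3-Base: 4+18+3+17+8 = 50
Base-S3-S1-S2-S4-Base: 8+17+15+18+14 = 72
Base-S3-S2-S1-S4-Base: 8+6+15+3+14 = 46
The minimum is 44.
One optimal route: Base → S1 → S4 → S3 → S2 → Base (or its reverse).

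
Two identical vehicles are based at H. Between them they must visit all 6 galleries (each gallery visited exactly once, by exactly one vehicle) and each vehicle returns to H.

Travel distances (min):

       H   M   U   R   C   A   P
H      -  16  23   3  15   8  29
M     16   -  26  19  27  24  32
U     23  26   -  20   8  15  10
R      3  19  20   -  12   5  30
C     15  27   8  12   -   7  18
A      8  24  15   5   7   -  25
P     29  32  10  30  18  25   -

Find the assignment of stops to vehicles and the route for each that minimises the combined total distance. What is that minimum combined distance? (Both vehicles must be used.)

87 min — the smallest possible combined total.

Try each way of splitting the stops between the two vehicles (each non-empty) and, for each split, find the best tour for each vehicle:
  {M} + {U, R, C, A, P}: 32 + 62 = 94
  {U} + {M, R, C, A, P}: 46 + 81 = 127
  {M, U} + {R, C, A, P}: 65 + 62 = 127
  {R} + {M, U, C, A, P}: 6 + 81 = 87
  {M, R} + {U, C, A, P}: 38 + 62 = 100
  {U, R} + {M, C, A, P}: 46 + 81 = 127
  … (31 splits in total)
Best: vehicle 1 H → R → H = 6; vehicle 2 H → M → P → U → C → A → H = 81; combined 87.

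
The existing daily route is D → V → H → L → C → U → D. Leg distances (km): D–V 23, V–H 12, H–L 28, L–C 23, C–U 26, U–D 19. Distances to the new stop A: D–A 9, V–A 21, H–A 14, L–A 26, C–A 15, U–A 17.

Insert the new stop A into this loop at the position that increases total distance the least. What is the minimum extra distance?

Insertion cost between consecutive stops i–j is d(i,A) + d(A,j) − d(i,j):
  between D and V: 9 + 21 − 23 = 7
  between V and H: 21 + 14 − 12 = 23
  between H and L: 14 + 26 − 28 = 12
  between L and C: 26 + 15 − 23 = 18
  between C and U: 15 + 17 − 26 = 6
  between U and D: 17 + 9 − 19 = 7
Cheapest insertion is between C and U, adding 6.
New total = 131 + 6 = 137.

Adding 6 km by placing A on the C–U leg.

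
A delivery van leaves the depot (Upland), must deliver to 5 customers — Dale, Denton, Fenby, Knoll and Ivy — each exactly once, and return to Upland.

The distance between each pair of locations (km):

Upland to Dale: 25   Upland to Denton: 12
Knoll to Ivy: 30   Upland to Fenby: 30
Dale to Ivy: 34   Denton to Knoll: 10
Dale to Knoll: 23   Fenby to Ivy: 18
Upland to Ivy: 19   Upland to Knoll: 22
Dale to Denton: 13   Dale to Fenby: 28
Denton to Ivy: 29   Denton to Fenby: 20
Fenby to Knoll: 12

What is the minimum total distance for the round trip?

Minimum total distance: 97 km.

With 5 stops there are 5!/2 = 60 distinct round trips (a route and its reverse cost the same).
Upland → Dale → Denton → Fenby → Knoll → Ivy → Upland: 25+13+20+12+30+19 = 119
Upland → Dale → Denton → Fenby → Ivy → Knoll → Upland: 25+13+20+18+30+22 = 128
Upland → Dale → Denton → Knoll → Fenby → Ivy → Upland: 25+13+10+12+18+19 = 97
Upland → Dale → Denton → Knoll → Ivy → Fenby → Upland: 25+13+10+30+18+30 = 126
Upland → Dale → Denton → Ivy → Fenby → Knoll → Upland: 25+13+29+18+12+22 = 119
Upland → Dale → Denton → Ivy → Knoll → Fenby → Upland: 25+13+29+30+12+30 = 139
Upland → Dale → Fenby → Denton → Knoll → Ivy → Upland: 25+28+20+10+30+19 = 132
Upland → Dale → Fenby → Denton → Ivy → Knoll → Upland: 25+28+20+29+30+22 = 154
Upland → Dale → Fenby → Knoll → Denton → Ivy → Upland: 25+28+12+10+29+19 = 123
Upland → Dale → Fenby → Knoll → Ivy → Denton → Upland: 25+28+12+30+29+12 = 136
Upland → Dale → Fenby → Ivy → Denton → Knoll → Upland: 25+28+18+29+10+22 = 132
Upland → Dale → Fenby → Ivy → Knoll → Denton → Upland: 25+28+18+30+10+12 = 123
Upland → Dale → Knoll → Denton → Fenby → Ivy → Upland: 25+23+10+20+18+19 = 115
Upland → Dale → Knoll → Denton → Ivy → Fenby → Upland: 25+23+10+29+18+30 = 135
… (46 more)
The minimum is 97.
One optimal route: Upland → Dale → Denton → Knoll → Fenby → Ivy → Upland (or its reverse).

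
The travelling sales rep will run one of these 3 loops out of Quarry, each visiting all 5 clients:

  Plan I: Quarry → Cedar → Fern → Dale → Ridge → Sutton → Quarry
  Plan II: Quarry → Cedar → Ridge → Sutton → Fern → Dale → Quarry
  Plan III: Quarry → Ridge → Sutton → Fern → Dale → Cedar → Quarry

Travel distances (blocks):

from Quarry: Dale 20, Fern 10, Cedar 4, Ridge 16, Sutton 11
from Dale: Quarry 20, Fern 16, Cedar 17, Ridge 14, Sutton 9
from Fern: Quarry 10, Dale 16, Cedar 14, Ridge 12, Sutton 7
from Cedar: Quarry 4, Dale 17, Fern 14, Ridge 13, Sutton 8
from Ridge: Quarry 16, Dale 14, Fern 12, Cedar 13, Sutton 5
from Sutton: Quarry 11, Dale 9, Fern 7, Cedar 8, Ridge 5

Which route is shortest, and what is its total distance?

Plan I: 4 + 14 + 16 + 14 + 5 + 11 = 64
Plan II: 4 + 13 + 5 + 7 + 16 + 20 = 65
Plan III: 16 + 5 + 7 + 16 + 17 + 4 = 65

64 blocks — Plan I is the shortest.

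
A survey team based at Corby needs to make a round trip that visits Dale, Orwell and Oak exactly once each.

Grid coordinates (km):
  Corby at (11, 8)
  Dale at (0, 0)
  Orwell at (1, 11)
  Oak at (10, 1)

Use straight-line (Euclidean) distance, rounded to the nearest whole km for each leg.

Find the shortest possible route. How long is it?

Corby - Dale - Orwell - Oak - Corby: 14+11+13+7 = 45
Corby - Dale - Oak - Orwell - Corby: 14+10+13+10 = 47
Corby - Orwell - Dale - Oak - Corby: 10+11+10+7 = 38
The minimum is 38.
One optimal route: Corby → Orwell → Dale → Oak → Corby (or its reverse).

38 km — the shortest possible round trip.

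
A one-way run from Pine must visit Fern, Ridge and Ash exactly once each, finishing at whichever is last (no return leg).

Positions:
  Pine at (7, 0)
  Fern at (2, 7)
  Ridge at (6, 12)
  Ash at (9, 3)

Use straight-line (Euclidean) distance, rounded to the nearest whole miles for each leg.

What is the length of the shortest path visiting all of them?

There are 3! = 6 possible orderings.
Pine - Fern - Ridge - Ash: 9+6+9 = 24
Pine - Fern - Ash - Ridge: 9+8+9 = 26
Pine - Ridge - Fern - Ash: 12+6+8 = 26
Pine - Ridge - Ash - Fern: 12+9+8 = 29
Pine - Ash - Fern - Ridge: 4+8+6 = 18
Pine - Ash - Ridge - Fern: 4+9+6 = 19
The minimum is 18.
One shortest path: Pine → Ash → Fern → Ridge.

Shortest open route: 18 miles.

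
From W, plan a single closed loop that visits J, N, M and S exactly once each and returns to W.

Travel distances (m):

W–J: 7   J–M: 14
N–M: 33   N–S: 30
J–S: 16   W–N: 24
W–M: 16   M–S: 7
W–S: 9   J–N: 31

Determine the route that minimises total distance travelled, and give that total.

Minimum total distance: 82 m.

W → J → N → M → S → W: 7+31+33+7+9 = 87
W → J → N → S → M → W: 7+31+30+7+16 = 91
W → J → M → N → S → W: 7+14+33+30+9 = 93
W → J → M → S → N → W: 7+14+7+30+24 = 82
W → J → S → N → M → W: 7+16+30+33+16 = 102
W → J → S → M → N → W: 7+16+7+33+24 = 87
W → N → J → M → S → W: 24+31+14+7+9 = 85
W → N → J → S → M → W: 24+31+16+7+16 = 94
W → N → M → J → S → W: 24+33+14+16+9 = 96
W → N → S → J → M → W: 24+30+16+14+16 = 100
W → M → J → N → S → W: 16+14+31+30+9 = 100
W → M → N → J → S → W: 16+33+31+16+9 = 105
The minimum is 82.
One optimal route: W → J → M → S → N → W (or its reverse).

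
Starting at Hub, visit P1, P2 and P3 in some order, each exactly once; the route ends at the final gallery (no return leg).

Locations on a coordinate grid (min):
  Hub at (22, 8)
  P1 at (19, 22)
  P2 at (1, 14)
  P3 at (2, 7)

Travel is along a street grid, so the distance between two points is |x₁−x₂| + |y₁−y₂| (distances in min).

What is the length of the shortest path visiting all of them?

There are 3! = 6 possible orderings.
Hub - P1 - P2 - P3: 17+26+8 = 51
Hub - P1 - P3 - P2: 17+32+8 = 57
Hub - P2 - P1 - P3: 27+26+32 = 85
Hub - P2 - P3 - P1: 27+8+32 = 67
Hub - P3 - P1 - P2: 21+32+26 = 79
Hub - P3 - P2 - P1: 21+8+26 = 55
The minimum is 51.
One shortest path: Hub → P1 → P2 → P3.

Minimum one-way distance = 51 min.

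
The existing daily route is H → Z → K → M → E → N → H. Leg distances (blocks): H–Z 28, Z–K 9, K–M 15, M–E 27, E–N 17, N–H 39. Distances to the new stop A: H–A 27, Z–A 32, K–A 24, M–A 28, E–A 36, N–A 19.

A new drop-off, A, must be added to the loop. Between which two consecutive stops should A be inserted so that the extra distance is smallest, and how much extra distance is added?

+7 blocks — insert A between N and H.

Insertion cost between consecutive stops i–j is d(i,A) + d(A,j) − d(i,j):
  between H and Z: 27 + 32 − 28 = 31
  between Z and K: 32 + 24 − 9 = 47
  between K and M: 24 + 28 − 15 = 37
  between M and E: 28 + 36 − 27 = 37
  between E and N: 36 + 19 − 17 = 38
  between N and H: 19 + 27 − 39 = 7
Cheapest insertion is between N and H, adding 7.
New total = 135 + 7 = 142.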